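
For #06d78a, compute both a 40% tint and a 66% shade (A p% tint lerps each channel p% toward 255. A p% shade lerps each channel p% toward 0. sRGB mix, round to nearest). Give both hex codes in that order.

#06d78a is rgb(6, 215, 138).
40% tint:
  R: 6 + 99.6 = 105.6 → 106
  G: 215 + 0.4×(255−215) = 215 + 16 = 231 → 231
  B: 138 + 0.4×(255−138) = 138 + 46.8 = 184.8 → 185
  → #6ae7b9
66% shade:
  R: 6 + 0.66×(0−6) = 6 − 3.96 = 2.04 → 2
  G: 215 + 0.66×(0−215) = 215 − 141.9 = 73.1 → 73
  B: 138 + 0.66×(0−138) = 138 − 91.08 = 46.92 → 47
  → #02492f

#6ae7b9, #02492f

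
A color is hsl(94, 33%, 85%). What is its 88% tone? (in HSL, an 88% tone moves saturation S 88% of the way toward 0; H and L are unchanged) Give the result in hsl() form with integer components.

S moves 88% from 33 toward 0: 33 − 29.04 = 3.96 → 4.
H and L are unchanged.

hsl(94, 4%, 85%)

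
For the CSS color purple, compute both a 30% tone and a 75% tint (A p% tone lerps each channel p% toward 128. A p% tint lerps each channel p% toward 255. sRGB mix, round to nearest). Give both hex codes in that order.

CSS purple is rgb(128, 0, 128).
30% tone:
  R: 128 + 0 = 128 → 128
  G: 0 + 38.4 = 38.4 → 38
  B: 128 + 0.3×(128−128) = 128 + 0 = 128 → 128
  → #802680
75% tint:
  R: 128 + 95.25 = 223.25 → 223
  G: 0 + 191.25 = 191.25 → 191
  B: 128 + 95.25 = 223.25 → 223
  → #DFBFDF

#802680, #DFBFDF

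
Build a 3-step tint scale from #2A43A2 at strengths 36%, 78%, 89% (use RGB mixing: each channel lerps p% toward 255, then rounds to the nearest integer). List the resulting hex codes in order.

#2A43A2 is rgb(42, 67, 162).
36%: (42 + 76.68 = 118.68→119, 67 + 67.68 = 134.68→135, 162 + 33.48 = 195.48→195) → #7787C3
78%: (42 + 166.14 = 208.14→208, 67 + 146.64 = 213.64→214, 162 + 72.54 = 234.54→235) → #D0D6EB
89%: (42 + 189.57 = 231.57→232, 67 + 167.32 = 234.32→234, 162 + 82.77 = 244.77→245) → #E8EAF5

#7787C3, #D0D6EB, #E8EAF5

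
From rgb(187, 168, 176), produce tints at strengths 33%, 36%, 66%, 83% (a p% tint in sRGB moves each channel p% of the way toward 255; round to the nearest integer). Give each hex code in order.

#d1c5ca, #d3c7cc, #e8e1e4, #f3f0f2

33%: (187 + 22.44 = 209.44→209, 168 + 28.71 = 196.71→197, 176 + 26.07 = 202.07→202) → #d1c5ca
36%: (187 + 24.48 = 211.48→211, 168 + 31.32 = 199.32→199, 176 + 28.44 = 204.44→204) → #d3c7cc
66%: (187 + 44.88 = 231.88→232, 168 + 57.42 = 225.42→225, 176 + 52.14 = 228.14→228) → #e8e1e4
83%: (187 + 56.44 = 243.44→243, 168 + 72.21 = 240.21→240, 176 + 65.57 = 241.57→242) → #f3f0f2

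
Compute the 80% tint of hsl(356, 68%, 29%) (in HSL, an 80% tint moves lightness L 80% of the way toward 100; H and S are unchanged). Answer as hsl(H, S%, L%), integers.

hsl(356, 68%, 86%)

L moves 80% from 29 toward 100: 29 + 56.8 = 85.8 → 86.
H and S are unchanged.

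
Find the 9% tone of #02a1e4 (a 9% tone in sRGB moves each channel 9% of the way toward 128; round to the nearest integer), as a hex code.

#0d9edb

#02a1e4 is rgb(2, 161, 228).
Lerp each channel 9% toward 128:
  R: 2 + 0.09×(128−2) = 2 + 11.34 = 13.34 → 13
  G: 161 − 2.97 = 158.03 → 158
  B: 228 − 9 = 219 → 219
rgb(13, 158, 219) = #0d9edb.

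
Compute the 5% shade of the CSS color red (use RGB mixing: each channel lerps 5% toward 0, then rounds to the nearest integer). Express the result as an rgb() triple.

CSS red is rgb(255, 0, 0).
Lerp each channel 5% toward 0:
  R: 255 + 0.05×(0−255) = 255 − 12.75 = 242.25 → 242
  G: 0 + 0.05×(0−0) = 0 + 0 = 0 → 0
  B: 0 + 0 = 0 → 0

rgb(242, 0, 0)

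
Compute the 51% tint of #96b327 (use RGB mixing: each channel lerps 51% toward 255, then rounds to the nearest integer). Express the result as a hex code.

#96b327 is rgb(150, 179, 39).
A 51% tint moves each channel 51% toward 255:
  R: 150 + 0.51×(255−150) = 150 + 53.55 = 203.55 → 204
  G: 179 + 38.76 = 217.76 → 218
  B: 39 + 110.16 = 149.16 → 149
rgb(204, 218, 149) = #ccda95.

#ccda95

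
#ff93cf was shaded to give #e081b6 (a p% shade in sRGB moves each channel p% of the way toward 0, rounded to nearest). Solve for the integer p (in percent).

#ff93cf is rgb(255, 147, 207); #e081b6 is rgb(224, 129, 182).
On the R channel (widest range): 224 ≈ 255 + (p/100)(0 − 255), so p ≈ 100×(224 − 255)/(0 − 255) = -3100/-255 = 12.16.
p = 12 reproduces all three channels after rounding.

12%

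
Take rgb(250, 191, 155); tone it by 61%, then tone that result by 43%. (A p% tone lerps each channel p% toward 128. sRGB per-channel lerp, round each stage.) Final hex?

#9b8e86

A 61% tone moves each channel 61% toward 128:
  R: 250 − 74.42 = 175.58 → 176
  G: 191 + 0.61×(128−191) = 191 − 38.43 = 152.57 → 153
  B: 155 − 16.47 = 138.53 → 139
After the tone: rgb(176, 153, 139) = #b0998b.
A 43% tone moves each channel 43% toward 128:
  R: 176 − 20.64 = 155.36 → 155
  G: 153 + 0.43×(128−153) = 153 − 10.75 = 142.25 → 142
  B: 139 + 0.43×(128−139) = 139 − 4.73 = 134.27 → 134
rgb(155, 142, 134) = #9b8e86.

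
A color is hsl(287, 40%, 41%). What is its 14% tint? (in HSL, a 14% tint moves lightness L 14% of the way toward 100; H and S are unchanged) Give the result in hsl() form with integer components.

hsl(287, 40%, 49%)

L moves 14% from 41 toward 100: 41 + 8.26 = 49.26 → 49.
H and S are unchanged.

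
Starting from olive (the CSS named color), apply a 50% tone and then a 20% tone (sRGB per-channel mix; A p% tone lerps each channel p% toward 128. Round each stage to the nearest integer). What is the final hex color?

#80804d

CSS olive is rgb(128, 128, 0).
Lerp each channel 50% toward 128:
  R: 128 + 0.5×(128−128) = 128 + 0 = 128 → 128
  G: 128 + 0 = 128 → 128
  B: 0 + 0.5×(128−0) = 0 + 64 = 64 → 64
After the tone: rgb(128, 128, 64) = #808040.
Lerp each channel 20% toward 128:
  R: 128 + 0.2×(128−128) = 128 + 0 = 128 → 128
  G: 128 + 0.2×(128−128) = 128 + 0 = 128 → 128
  B: 64 + 12.8 = 76.8 → 77
rgb(128, 128, 77) = #80804d.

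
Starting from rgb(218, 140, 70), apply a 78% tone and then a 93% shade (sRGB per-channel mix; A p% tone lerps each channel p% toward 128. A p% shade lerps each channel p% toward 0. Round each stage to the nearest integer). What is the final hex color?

#0a0908

A 78% tone moves each channel 78% toward 128:
  R: 218 + 0.78×(128−218) = 218 − 70.2 = 147.8 → 148
  G: 140 − 9.36 = 130.64 → 131
  B: 70 + 45.24 = 115.24 → 115
After the tone: rgb(148, 131, 115) = #948373.
Lerp each channel 93% toward 0:
  R: 148 − 137.64 = 10.36 → 10
  G: 131 − 121.83 = 9.17 → 9
  B: 115 − 106.95 = 8.05 → 8
rgb(10, 9, 8) = #0a0908.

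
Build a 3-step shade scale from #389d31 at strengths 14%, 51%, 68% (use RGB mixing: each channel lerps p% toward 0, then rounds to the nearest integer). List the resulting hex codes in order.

#30872a, #1b4d18, #123210

#389d31 is rgb(56, 157, 49).
14%: (56 − 7.84 = 48.16→48, 157 − 21.98 = 135.02→135, 49 − 6.86 = 42.14→42) → #30872a
51%: (56 − 28.56 = 27.44→27, 157 − 80.07 = 76.93→77, 49 − 24.99 = 24.01→24) → #1b4d18
68%: (56 − 38.08 = 17.92→18, 157 − 106.76 = 50.24→50, 49 − 33.32 = 15.68→16) → #123210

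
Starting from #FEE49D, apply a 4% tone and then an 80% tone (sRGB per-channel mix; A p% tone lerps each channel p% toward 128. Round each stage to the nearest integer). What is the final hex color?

#FEE49D is rgb(254, 228, 157).
Per channel, c → c + 0.04(128 − c):
  R: 254 − 5.04 = 248.96 → 249
  G: 228 + 0.04×(128−228) = 228 − 4 = 224 → 224
  B: 157 + 0.04×(128−157) = 157 − 1.16 = 155.84 → 156
After the tone: rgb(249, 224, 156) = #F9E09C.
Lerp each channel 80% toward 128:
  R: 249 − 96.8 = 152.2 → 152
  G: 224 + 0.8×(128−224) = 224 − 76.8 = 147.2 → 147
  B: 156 − 22.4 = 133.6 → 134
rgb(152, 147, 134) = #989386.

#989386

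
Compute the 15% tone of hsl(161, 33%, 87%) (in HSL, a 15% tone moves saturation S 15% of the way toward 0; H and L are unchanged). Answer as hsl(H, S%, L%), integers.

S moves 15% from 33 toward 0: 33 − 4.95 = 28.05 → 28.
H and L are unchanged.

hsl(161, 28%, 87%)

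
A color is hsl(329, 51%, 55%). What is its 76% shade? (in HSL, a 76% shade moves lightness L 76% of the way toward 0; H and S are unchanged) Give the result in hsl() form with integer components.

L moves 76% from 55 toward 0: 55 − 41.8 = 13.2 → 13.
H and S are unchanged.

hsl(329, 51%, 13%)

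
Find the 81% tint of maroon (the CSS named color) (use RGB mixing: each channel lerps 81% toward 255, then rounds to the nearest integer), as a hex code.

#E7CFCF

CSS maroon is rgb(128, 0, 0).
Per channel, c → c + 0.81(255 − c):
  R: 128 + 0.81×(255−128) = 128 + 102.87 = 230.87 → 231
  G: 0 + 0.81×(255−0) = 0 + 206.55 = 206.55 → 207
  B: 0 + 206.55 = 206.55 → 207
rgb(231, 207, 207) = #E7CFCF.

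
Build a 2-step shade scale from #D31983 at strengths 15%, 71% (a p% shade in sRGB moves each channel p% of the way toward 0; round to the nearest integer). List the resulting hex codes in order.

#B3156F, #3D0726

#D31983 is rgb(211, 25, 131).
15%: (211 − 31.65 = 179.35→179, 25 − 3.75 = 21.25→21, 131 − 19.65 = 111.35→111) → #B3156F
71%: (211 − 149.81 = 61.19→61, 25 − 17.75 = 7.25→7, 131 − 93.01 = 37.99→38) → #3D0726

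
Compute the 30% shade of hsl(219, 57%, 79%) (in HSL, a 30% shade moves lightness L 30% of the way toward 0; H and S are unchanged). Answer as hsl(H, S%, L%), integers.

L moves 30% from 79 toward 0: 79 − 23.7 = 55.3 → 55.
H and S are unchanged.

hsl(219, 57%, 55%)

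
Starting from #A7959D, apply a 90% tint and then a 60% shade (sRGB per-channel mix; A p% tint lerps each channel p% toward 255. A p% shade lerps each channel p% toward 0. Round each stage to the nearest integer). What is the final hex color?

#A7959D is rgb(167, 149, 157).
Per channel, c → c + 0.9(255 − c):
  R: 167 + 79.2 = 246.2 → 246
  G: 149 + 0.9×(255−149) = 149 + 95.4 = 244.4 → 244
  B: 157 + 0.9×(255−157) = 157 + 88.2 = 245.2 → 245
After the tint: rgb(246, 244, 245) = #F6F4F5.
Lerp each channel 60% toward 0:
  R: 246 − 147.6 = 98.4 → 98
  G: 244 + 0.6×(0−244) = 244 − 146.4 = 97.6 → 98
  B: 245 + 0.6×(0−245) = 245 − 147 = 98 → 98
rgb(98, 98, 98) = #626262.

#626262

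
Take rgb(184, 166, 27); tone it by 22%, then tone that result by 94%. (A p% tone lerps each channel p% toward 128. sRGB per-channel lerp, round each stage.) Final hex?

#83827B

A 22% tone moves each channel 22% toward 128:
  R: 184 + 0.22×(128−184) = 184 − 12.32 = 171.68 → 172
  G: 166 − 8.36 = 157.64 → 158
  B: 27 + 22.22 = 49.22 → 49
After the tone: rgb(172, 158, 49) = #AC9E31.
Per channel, c → c + 0.94(128 − c):
  R: 172 − 41.36 = 130.64 → 131
  G: 158 − 28.2 = 129.8 → 130
  B: 49 + 0.94×(128−49) = 49 + 74.26 = 123.26 → 123
rgb(131, 130, 123) = #83827B.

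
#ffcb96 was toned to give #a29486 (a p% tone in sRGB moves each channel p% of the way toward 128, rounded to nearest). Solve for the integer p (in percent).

#ffcb96 is rgb(255, 203, 150); #a29486 is rgb(162, 148, 134).
On the R channel (widest range): 162 ≈ 255 + (p/100)(128 − 255), so p ≈ 100×(162 − 255)/(128 − 255) = -9300/-127 = 73.23.
p = 73 reproduces all three channels after rounding.

73%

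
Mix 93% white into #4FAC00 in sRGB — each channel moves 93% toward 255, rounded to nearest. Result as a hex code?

#F3F9ED

#4FAC00 is rgb(79, 172, 0).
Per channel, c → c + 0.93(255 − c):
  R: 79 + 163.68 = 242.68 → 243
  G: 172 + 0.93×(255−172) = 172 + 77.19 = 249.19 → 249
  B: 0 + 0.93×(255−0) = 0 + 237.15 = 237.15 → 237
rgb(243, 249, 237) = #F3F9ED.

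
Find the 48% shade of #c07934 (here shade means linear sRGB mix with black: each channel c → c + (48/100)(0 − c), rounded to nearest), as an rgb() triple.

rgb(100, 63, 27)

#c07934 is rgb(192, 121, 52).
Per channel, c → c + 0.48(0 − c):
  R: 192 + 0.48×(0−192) = 192 − 92.16 = 99.84 → 100
  G: 121 + 0.48×(0−121) = 121 − 58.08 = 62.92 → 63
  B: 52 + 0.48×(0−52) = 52 − 24.96 = 27.04 → 27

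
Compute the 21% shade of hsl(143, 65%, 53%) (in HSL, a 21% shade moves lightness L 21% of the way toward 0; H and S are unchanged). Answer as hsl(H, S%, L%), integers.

hsl(143, 65%, 42%)

L moves 21% from 53 toward 0: 53 − 11.13 = 41.87 → 42.
H and S are unchanged.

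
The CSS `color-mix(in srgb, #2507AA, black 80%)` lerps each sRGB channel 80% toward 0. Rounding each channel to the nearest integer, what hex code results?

#070122

#2507AA is rgb(37, 7, 170).
An 80% shade moves each channel 80% toward 0:
  R: 37 − 29.6 = 7.4 → 7
  G: 7 + 0.8×(0−7) = 7 − 5.6 = 1.4 → 1
  B: 170 + 0.8×(0−170) = 170 − 136 = 34 → 34
rgb(7, 1, 34) = #070122.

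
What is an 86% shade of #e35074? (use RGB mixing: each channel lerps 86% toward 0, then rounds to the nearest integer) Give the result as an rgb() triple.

#e35074 is rgb(227, 80, 116).
An 86% shade moves each channel 86% toward 0:
  R: 227 + 0.86×(0−227) = 227 − 195.22 = 31.78 → 32
  G: 80 + 0.86×(0−80) = 80 − 68.8 = 11.2 → 11
  B: 116 + 0.86×(0−116) = 116 − 99.76 = 16.24 → 16

rgb(32, 11, 16)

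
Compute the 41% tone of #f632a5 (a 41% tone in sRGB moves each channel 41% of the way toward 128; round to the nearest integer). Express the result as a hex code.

#f632a5 is rgb(246, 50, 165).
Per channel, c → c + 0.41(128 − c):
  R: 246 − 48.38 = 197.62 → 198
  G: 50 + 0.41×(128−50) = 50 + 31.98 = 81.98 → 82
  B: 165 + 0.41×(128−165) = 165 − 15.17 = 149.83 → 150
rgb(198, 82, 150) = #c65296.

#c65296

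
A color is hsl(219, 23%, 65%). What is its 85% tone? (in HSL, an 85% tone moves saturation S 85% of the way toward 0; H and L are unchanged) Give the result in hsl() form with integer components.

S moves 85% from 23 toward 0: 23 − 19.55 = 3.45 → 3.
H and L are unchanged.

hsl(219, 3%, 65%)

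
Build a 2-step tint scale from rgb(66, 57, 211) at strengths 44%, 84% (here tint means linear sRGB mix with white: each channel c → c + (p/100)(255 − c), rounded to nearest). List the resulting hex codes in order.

44%: (66 + 83.16 = 149.16→149, 57 + 87.12 = 144.12→144, 211 + 19.36 = 230.36→230) → #9590e6
84%: (66 + 158.76 = 224.76→225, 57 + 166.32 = 223.32→223, 211 + 36.96 = 247.96→248) → #e1dff8

#9590e6, #e1dff8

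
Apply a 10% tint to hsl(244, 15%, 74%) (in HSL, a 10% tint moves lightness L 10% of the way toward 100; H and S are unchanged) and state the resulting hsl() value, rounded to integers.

hsl(244, 15%, 77%)

L moves 10% from 74 toward 100: 74 + 2.6 = 76.6 → 77.
H and S are unchanged.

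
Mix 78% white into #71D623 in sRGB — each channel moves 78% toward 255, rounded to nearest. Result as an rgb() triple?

rgb(224, 246, 207)

#71D623 is rgb(113, 214, 35).
Lerp each channel 78% toward 255:
  R: 113 + 110.76 = 223.76 → 224
  G: 214 + 31.98 = 245.98 → 246
  B: 35 + 0.78×(255−35) = 35 + 171.6 = 206.6 → 207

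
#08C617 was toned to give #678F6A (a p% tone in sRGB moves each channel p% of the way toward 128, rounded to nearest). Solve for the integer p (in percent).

#08C617 is rgb(8, 198, 23); #678F6A is rgb(103, 143, 106).
On the R channel (widest range): 103 ≈ 8 + (p/100)(128 − 8), so p ≈ 100×(103 − 8)/(128 − 8) = 9500/120 = 79.17.
p = 79 reproduces all three channels after rounding.

79%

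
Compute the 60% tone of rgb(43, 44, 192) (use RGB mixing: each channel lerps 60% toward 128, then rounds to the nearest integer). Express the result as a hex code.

#5e5e9a

A 60% tone moves each channel 60% toward 128:
  R: 43 + 0.6×(128−43) = 43 + 51 = 94 → 94
  G: 44 + 50.4 = 94.4 → 94
  B: 192 − 38.4 = 153.6 → 154
rgb(94, 94, 154) = #5e5e9a.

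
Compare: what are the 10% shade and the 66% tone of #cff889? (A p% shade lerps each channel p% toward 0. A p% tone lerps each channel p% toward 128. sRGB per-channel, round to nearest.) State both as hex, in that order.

#cff889 is rgb(207, 248, 137).
10% shade:
  R: 207 + 0.1×(0−207) = 207 − 20.7 = 186.3 → 186
  G: 248 + 0.1×(0−248) = 248 − 24.8 = 223.2 → 223
  B: 137 + 0.1×(0−137) = 137 − 13.7 = 123.3 → 123
  → #badf7b
66% tone:
  R: 207 + 0.66×(128−207) = 207 − 52.14 = 154.86 → 155
  G: 248 − 79.2 = 168.8 → 169
  B: 137 − 5.94 = 131.06 → 131
  → #9ba983

#badf7b, #9ba983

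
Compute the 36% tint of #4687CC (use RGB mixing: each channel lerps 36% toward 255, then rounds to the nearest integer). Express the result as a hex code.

#4687CC is rgb(70, 135, 204).
Per channel, c → c + 0.36(255 − c):
  R: 70 + 0.36×(255−70) = 70 + 66.6 = 136.6 → 137
  G: 135 + 0.36×(255−135) = 135 + 43.2 = 178.2 → 178
  B: 204 + 0.36×(255−204) = 204 + 18.36 = 222.36 → 222
rgb(137, 178, 222) = #89B2DE.

#89B2DE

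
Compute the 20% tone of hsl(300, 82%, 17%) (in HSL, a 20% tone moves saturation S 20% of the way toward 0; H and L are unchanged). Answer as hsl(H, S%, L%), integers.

hsl(300, 66%, 17%)

S moves 20% from 82 toward 0: 82 − 16.4 = 65.6 → 66.
H and L are unchanged.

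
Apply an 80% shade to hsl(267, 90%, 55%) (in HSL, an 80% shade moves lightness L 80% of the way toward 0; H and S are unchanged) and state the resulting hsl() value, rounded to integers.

hsl(267, 90%, 11%)

L moves 80% from 55 toward 0: 55 − 44 = 11 → 11.
H and S are unchanged.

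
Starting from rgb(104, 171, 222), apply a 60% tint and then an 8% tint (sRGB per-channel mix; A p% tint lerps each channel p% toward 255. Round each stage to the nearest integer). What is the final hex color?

A 60% tint moves each channel 60% toward 255:
  R: 104 + 0.6×(255−104) = 104 + 90.6 = 194.6 → 195
  G: 171 + 50.4 = 221.4 → 221
  B: 222 + 19.8 = 241.8 → 242
After the tint: rgb(195, 221, 242) = #C3DDF2.
Lerp each channel 8% toward 255:
  R: 195 + 4.8 = 199.8 → 200
  G: 221 + 0.08×(255−221) = 221 + 2.72 = 223.72 → 224
  B: 242 + 0.08×(255−242) = 242 + 1.04 = 243.04 → 243
rgb(200, 224, 243) = #C8E0F3.

#C8E0F3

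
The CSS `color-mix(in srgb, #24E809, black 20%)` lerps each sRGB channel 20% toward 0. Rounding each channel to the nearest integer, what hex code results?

#1DBA07

#24E809 is rgb(36, 232, 9).
A 20% shade moves each channel 20% toward 0:
  R: 36 + 0.2×(0−36) = 36 − 7.2 = 28.8 → 29
  G: 232 − 46.4 = 185.6 → 186
  B: 9 + 0.2×(0−9) = 9 − 1.8 = 7.2 → 7
rgb(29, 186, 7) = #1DBA07.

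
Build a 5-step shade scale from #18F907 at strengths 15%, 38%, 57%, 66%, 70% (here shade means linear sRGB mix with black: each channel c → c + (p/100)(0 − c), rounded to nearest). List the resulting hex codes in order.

#18F907 is rgb(24, 249, 7).
15%: (24 − 3.6 = 20.4→20, 249 − 37.35 = 211.65→212, 7 − 1.05 = 5.95→6) → #14D406
38%: (24 − 9.12 = 14.88→15, 249 − 94.62 = 154.38→154, 7 − 2.66 = 4.34→4) → #0F9A04
57%: (24 − 13.68 = 10.32→10, 249 − 141.93 = 107.07→107, 7 − 3.99 = 3.01→3) → #0A6B03
66%: (24 − 15.84 = 8.16→8, 249 − 164.34 = 84.66→85, 7 − 4.62 = 2.38→2) → #085502
70%: (24 − 16.8 = 7.2→7, 249 − 174.3 = 74.7→75, 7 − 4.9 = 2.1→2) → #074B02

#14D406, #0F9A04, #0A6B03, #085502, #074B02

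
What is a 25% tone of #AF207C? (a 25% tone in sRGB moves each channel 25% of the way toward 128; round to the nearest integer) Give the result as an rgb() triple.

rgb(163, 56, 125)

#AF207C is rgb(175, 32, 124).
Per channel, c → c + 0.25(128 − c):
  R: 175 + 0.25×(128−175) = 175 − 11.75 = 163.25 → 163
  G: 32 + 0.25×(128−32) = 32 + 24 = 56 → 56
  B: 124 + 0.25×(128−124) = 124 + 1 = 125 → 125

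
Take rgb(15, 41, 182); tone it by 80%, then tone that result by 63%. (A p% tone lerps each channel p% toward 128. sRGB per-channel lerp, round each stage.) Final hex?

An 80% tone moves each channel 80% toward 128:
  R: 15 + 0.8×(128−15) = 15 + 90.4 = 105.4 → 105
  G: 41 + 0.8×(128−41) = 41 + 69.6 = 110.6 → 111
  B: 182 − 43.2 = 138.8 → 139
After the tone: rgb(105, 111, 139) = #696F8B.
Lerp each channel 63% toward 128:
  R: 105 + 14.49 = 119.49 → 119
  G: 111 + 10.71 = 121.71 → 122
  B: 139 + 0.63×(128−139) = 139 − 6.93 = 132.07 → 132
rgb(119, 122, 132) = #777A84.

#777A84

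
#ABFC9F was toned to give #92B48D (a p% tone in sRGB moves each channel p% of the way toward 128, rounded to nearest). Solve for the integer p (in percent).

58%

#ABFC9F is rgb(171, 252, 159); #92B48D is rgb(146, 180, 141).
On the G channel (widest range): 180 ≈ 252 + (p/100)(128 − 252), so p ≈ 100×(180 − 252)/(128 − 252) = -7200/-124 = 58.06.
p = 58 reproduces all three channels after rounding.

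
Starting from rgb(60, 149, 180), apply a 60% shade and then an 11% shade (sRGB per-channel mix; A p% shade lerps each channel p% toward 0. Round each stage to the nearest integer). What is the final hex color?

#153540

A 60% shade moves each channel 60% toward 0:
  R: 60 + 0.6×(0−60) = 60 − 36 = 24 → 24
  G: 149 + 0.6×(0−149) = 149 − 89.4 = 59.6 → 60
  B: 180 + 0.6×(0−180) = 180 − 108 = 72 → 72
After the shade: rgb(24, 60, 72) = #183C48.
Per channel, c → c + 0.11(0 − c):
  R: 24 − 2.64 = 21.36 → 21
  G: 60 + 0.11×(0−60) = 60 − 6.6 = 53.4 → 53
  B: 72 − 7.92 = 64.08 → 64
rgb(21, 53, 64) = #153540.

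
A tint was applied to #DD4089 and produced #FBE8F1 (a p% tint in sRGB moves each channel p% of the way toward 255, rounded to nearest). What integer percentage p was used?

88%

#DD4089 is rgb(221, 64, 137); #FBE8F1 is rgb(251, 232, 241).
On the G channel (widest range): 232 ≈ 64 + (p/100)(255 − 64), so p ≈ 100×(232 − 64)/(255 − 64) = 16800/191 = 87.96.
p = 88 reproduces all three channels after rounding.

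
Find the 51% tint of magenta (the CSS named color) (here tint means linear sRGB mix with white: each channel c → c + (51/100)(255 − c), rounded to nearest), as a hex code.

#FF82FF

CSS magenta is rgb(255, 0, 255).
Per channel, c → c + 0.51(255 − c):
  R: 255 + 0.51×(255−255) = 255 + 0 = 255 → 255
  G: 0 + 0.51×(255−0) = 0 + 130.05 = 130.05 → 130
  B: 255 + 0.51×(255−255) = 255 + 0 = 255 → 255
rgb(255, 130, 255) = #FF82FF.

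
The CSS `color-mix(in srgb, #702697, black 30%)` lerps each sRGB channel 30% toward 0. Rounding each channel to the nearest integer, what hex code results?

#702697 is rgb(112, 38, 151).
A 30% shade moves each channel 30% toward 0:
  R: 112 + 0.3×(0−112) = 112 − 33.6 = 78.4 → 78
  G: 38 − 11.4 = 26.6 → 27
  B: 151 + 0.3×(0−151) = 151 − 45.3 = 105.7 → 106
rgb(78, 27, 106) = #4E1B6A.

#4E1B6A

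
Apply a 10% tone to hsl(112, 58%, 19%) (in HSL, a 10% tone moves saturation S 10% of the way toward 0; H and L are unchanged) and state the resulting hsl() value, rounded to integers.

hsl(112, 52%, 19%)

S moves 10% from 58 toward 0: 58 − 5.8 = 52.2 → 52.
H and L are unchanged.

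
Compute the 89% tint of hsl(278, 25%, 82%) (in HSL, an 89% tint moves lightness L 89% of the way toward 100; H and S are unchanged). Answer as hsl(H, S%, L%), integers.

hsl(278, 25%, 98%)

L moves 89% from 82 toward 100: 82 + 16.02 = 98.02 → 98.
H and S are unchanged.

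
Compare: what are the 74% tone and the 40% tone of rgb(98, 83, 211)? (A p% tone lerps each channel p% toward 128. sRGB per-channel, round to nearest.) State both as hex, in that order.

#787496, #6E65B2

74% tone:
  R: 98 + 22.2 = 120.2 → 120
  G: 83 + 0.74×(128−83) = 83 + 33.3 = 116.3 → 116
  B: 211 + 0.74×(128−211) = 211 − 61.42 = 149.58 → 150
  → #787496
40% tone:
  R: 98 + 0.4×(128−98) = 98 + 12 = 110 → 110
  G: 83 + 0.4×(128−83) = 83 + 18 = 101 → 101
  B: 211 − 33.2 = 177.8 → 178
  → #6E65B2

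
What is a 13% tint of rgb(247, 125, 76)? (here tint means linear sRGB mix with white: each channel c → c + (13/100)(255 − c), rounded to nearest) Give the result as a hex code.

#F88E63

Lerp each channel 13% toward 255:
  R: 247 + 1.04 = 248.04 → 248
  G: 125 + 16.9 = 141.9 → 142
  B: 76 + 0.13×(255−76) = 76 + 23.27 = 99.27 → 99
rgb(248, 142, 99) = #F88E63.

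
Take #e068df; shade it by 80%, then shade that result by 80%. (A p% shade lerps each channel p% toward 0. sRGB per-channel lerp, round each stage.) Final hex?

#e068df is rgb(224, 104, 223).
An 80% shade moves each channel 80% toward 0:
  R: 224 + 0.8×(0−224) = 224 − 179.2 = 44.8 → 45
  G: 104 − 83.2 = 20.8 → 21
  B: 223 − 178.4 = 44.6 → 45
After the shade: rgb(45, 21, 45) = #2d152d.
An 80% shade moves each channel 80% toward 0:
  R: 45 − 36 = 9 → 9
  G: 21 + 0.8×(0−21) = 21 − 16.8 = 4.2 → 4
  B: 45 + 0.8×(0−45) = 45 − 36 = 9 → 9
rgb(9, 4, 9) = #090409.

#090409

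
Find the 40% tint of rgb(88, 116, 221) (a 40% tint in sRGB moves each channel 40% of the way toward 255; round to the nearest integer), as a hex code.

#9BACEB

A 40% tint moves each channel 40% toward 255:
  R: 88 + 0.4×(255−88) = 88 + 66.8 = 154.8 → 155
  G: 116 + 0.4×(255−116) = 116 + 55.6 = 171.6 → 172
  B: 221 + 0.4×(255−221) = 221 + 13.6 = 234.6 → 235
rgb(155, 172, 235) = #9BACEB.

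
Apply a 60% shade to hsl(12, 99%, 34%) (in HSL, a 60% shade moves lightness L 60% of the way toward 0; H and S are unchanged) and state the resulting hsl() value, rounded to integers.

hsl(12, 99%, 14%)

L moves 60% from 34 toward 0: 34 − 20.4 = 13.6 → 14.
H and S are unchanged.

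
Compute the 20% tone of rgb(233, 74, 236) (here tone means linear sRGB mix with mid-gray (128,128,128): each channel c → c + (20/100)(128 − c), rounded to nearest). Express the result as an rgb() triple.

rgb(212, 85, 214)

A 20% tone moves each channel 20% toward 128:
  R: 233 + 0.2×(128−233) = 233 − 21 = 212 → 212
  G: 74 + 0.2×(128−74) = 74 + 10.8 = 84.8 → 85
  B: 236 − 21.6 = 214.4 → 214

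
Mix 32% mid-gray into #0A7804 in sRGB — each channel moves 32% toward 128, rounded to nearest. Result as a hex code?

#307B2C

#0A7804 is rgb(10, 120, 4).
A 32% tone moves each channel 32% toward 128:
  R: 10 + 0.32×(128−10) = 10 + 37.76 = 47.76 → 48
  G: 120 + 0.32×(128−120) = 120 + 2.56 = 122.56 → 123
  B: 4 + 0.32×(128−4) = 4 + 39.68 = 43.68 → 44
rgb(48, 123, 44) = #307B2C.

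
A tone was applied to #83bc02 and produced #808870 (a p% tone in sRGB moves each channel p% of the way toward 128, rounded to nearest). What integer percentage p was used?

87%

#83bc02 is rgb(131, 188, 2); #808870 is rgb(128, 136, 112).
On the B channel (widest range): 112 ≈ 2 + (p/100)(128 − 2), so p ≈ 100×(112 − 2)/(128 − 2) = 11000/126 = 87.30.
p = 87 reproduces all three channels after rounding.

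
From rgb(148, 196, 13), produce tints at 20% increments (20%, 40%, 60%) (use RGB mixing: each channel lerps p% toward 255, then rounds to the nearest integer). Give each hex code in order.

#A9D03D, #BFDC6E, #D4E79E

20%: (148 + 21.4 = 169.4→169, 196 + 11.8 = 207.8→208, 13 + 48.4 = 61.4→61) → #A9D03D
40%: (148 + 42.8 = 190.8→191, 196 + 23.6 = 219.6→220, 13 + 96.8 = 109.8→110) → #BFDC6E
60%: (148 + 64.2 = 212.2→212, 196 + 35.4 = 231.4→231, 13 + 145.2 = 158.2→158) → #D4E79E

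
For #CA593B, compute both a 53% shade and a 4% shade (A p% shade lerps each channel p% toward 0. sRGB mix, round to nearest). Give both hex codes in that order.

#CA593B is rgb(202, 89, 59).
53% shade:
  R: 202 + 0.53×(0−202) = 202 − 107.06 = 94.94 → 95
  G: 89 − 47.17 = 41.83 → 42
  B: 59 − 31.27 = 27.73 → 28
  → #5F2A1C
4% shade:
  R: 202 − 8.08 = 193.92 → 194
  G: 89 − 3.56 = 85.44 → 85
  B: 59 − 2.36 = 56.64 → 57
  → #C25539

#5F2A1C, #C25539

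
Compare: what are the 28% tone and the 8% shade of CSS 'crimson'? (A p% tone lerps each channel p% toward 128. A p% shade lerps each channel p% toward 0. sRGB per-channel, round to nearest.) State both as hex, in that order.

#c2324f, #ca1237

CSS crimson is rgb(220, 20, 60).
28% tone:
  R: 220 + 0.28×(128−220) = 220 − 25.76 = 194.24 → 194
  G: 20 + 0.28×(128−20) = 20 + 30.24 = 50.24 → 50
  B: 60 + 0.28×(128−60) = 60 + 19.04 = 79.04 → 79
  → #c2324f
8% shade:
  R: 220 + 0.08×(0−220) = 220 − 17.6 = 202.4 → 202
  G: 20 + 0.08×(0−20) = 20 − 1.6 = 18.4 → 18
  B: 60 + 0.08×(0−60) = 60 − 4.8 = 55.2 → 55
  → #ca1237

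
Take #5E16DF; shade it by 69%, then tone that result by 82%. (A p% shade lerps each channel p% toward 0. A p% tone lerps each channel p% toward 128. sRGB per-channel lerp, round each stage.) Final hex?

#5E16DF is rgb(94, 22, 223).
Per channel, c → c + 0.69(0 − c):
  R: 94 + 0.69×(0−94) = 94 − 64.86 = 29.14 → 29
  G: 22 + 0.69×(0−22) = 22 − 15.18 = 6.82 → 7
  B: 223 + 0.69×(0−223) = 223 − 153.87 = 69.13 → 69
After the shade: rgb(29, 7, 69) = #1D0745.
An 82% tone moves each channel 82% toward 128:
  R: 29 + 81.18 = 110.18 → 110
  G: 7 + 0.82×(128−7) = 7 + 99.22 = 106.22 → 106
  B: 69 + 0.82×(128−69) = 69 + 48.38 = 117.38 → 117
rgb(110, 106, 117) = #6E6A75.

#6E6A75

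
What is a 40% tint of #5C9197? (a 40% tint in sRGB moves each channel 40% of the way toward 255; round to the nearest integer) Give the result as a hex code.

#9DBDC1

#5C9197 is rgb(92, 145, 151).
Lerp each channel 40% toward 255:
  R: 92 + 0.4×(255−92) = 92 + 65.2 = 157.2 → 157
  G: 145 + 0.4×(255−145) = 145 + 44 = 189 → 189
  B: 151 + 0.4×(255−151) = 151 + 41.6 = 192.6 → 193
rgb(157, 189, 193) = #9DBDC1.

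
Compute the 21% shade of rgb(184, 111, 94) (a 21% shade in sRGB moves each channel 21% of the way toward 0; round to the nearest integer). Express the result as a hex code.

A 21% shade moves each channel 21% toward 0:
  R: 184 + 0.21×(0−184) = 184 − 38.64 = 145.36 → 145
  G: 111 − 23.31 = 87.69 → 88
  B: 94 − 19.74 = 74.26 → 74
rgb(145, 88, 74) = #91584A.

#91584A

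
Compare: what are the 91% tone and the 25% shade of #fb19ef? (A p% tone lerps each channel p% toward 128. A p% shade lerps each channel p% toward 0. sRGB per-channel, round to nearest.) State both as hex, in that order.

#8b778a, #bc13b3

#fb19ef is rgb(251, 25, 239).
91% tone:
  R: 251 − 111.93 = 139.07 → 139
  G: 25 + 93.73 = 118.73 → 119
  B: 239 + 0.91×(128−239) = 239 − 101.01 = 137.99 → 138
  → #8b778a
25% shade:
  R: 251 − 62.75 = 188.25 → 188
  G: 25 + 0.25×(0−25) = 25 − 6.25 = 18.75 → 19
  B: 239 + 0.25×(0−239) = 239 − 59.75 = 179.25 → 179
  → #bc13b3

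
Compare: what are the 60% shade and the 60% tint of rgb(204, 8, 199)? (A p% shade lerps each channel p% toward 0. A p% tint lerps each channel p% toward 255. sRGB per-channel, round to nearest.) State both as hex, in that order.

60% shade:
  R: 204 − 122.4 = 81.6 → 82
  G: 8 + 0.6×(0−8) = 8 − 4.8 = 3.2 → 3
  B: 199 + 0.6×(0−199) = 199 − 119.4 = 79.6 → 80
  → #520350
60% tint:
  R: 204 + 0.6×(255−204) = 204 + 30.6 = 234.6 → 235
  G: 8 + 0.6×(255−8) = 8 + 148.2 = 156.2 → 156
  B: 199 + 0.6×(255−199) = 199 + 33.6 = 232.6 → 233
  → #eb9ce9

#520350, #eb9ce9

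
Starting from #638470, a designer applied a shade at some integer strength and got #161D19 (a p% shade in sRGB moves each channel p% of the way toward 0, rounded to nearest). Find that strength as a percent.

78%

#638470 is rgb(99, 132, 112); #161D19 is rgb(22, 29, 25).
On the G channel (widest range): 29 ≈ 132 + (p/100)(0 − 132), so p ≈ 100×(29 − 132)/(0 − 132) = -10300/-132 = 78.03.
p = 78 reproduces all three channels after rounding.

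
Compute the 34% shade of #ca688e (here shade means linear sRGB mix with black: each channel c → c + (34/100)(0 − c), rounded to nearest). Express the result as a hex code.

#85455e

#ca688e is rgb(202, 104, 142).
A 34% shade moves each channel 34% toward 0:
  R: 202 + 0.34×(0−202) = 202 − 68.68 = 133.32 → 133
  G: 104 + 0.34×(0−104) = 104 − 35.36 = 68.64 → 69
  B: 142 − 48.28 = 93.72 → 94
rgb(133, 69, 94) = #85455e.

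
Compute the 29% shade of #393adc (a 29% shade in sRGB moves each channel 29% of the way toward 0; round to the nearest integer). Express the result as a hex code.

#28299c

#393adc is rgb(57, 58, 220).
A 29% shade moves each channel 29% toward 0:
  R: 57 + 0.29×(0−57) = 57 − 16.53 = 40.47 → 40
  G: 58 + 0.29×(0−58) = 58 − 16.82 = 41.18 → 41
  B: 220 + 0.29×(0−220) = 220 − 63.8 = 156.2 → 156
rgb(40, 41, 156) = #28299c.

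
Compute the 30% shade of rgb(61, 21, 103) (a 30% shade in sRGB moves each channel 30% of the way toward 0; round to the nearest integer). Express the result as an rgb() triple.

Lerp each channel 30% toward 0:
  R: 61 − 18.3 = 42.7 → 43
  G: 21 − 6.3 = 14.7 → 15
  B: 103 + 0.3×(0−103) = 103 − 30.9 = 72.1 → 72

rgb(43, 15, 72)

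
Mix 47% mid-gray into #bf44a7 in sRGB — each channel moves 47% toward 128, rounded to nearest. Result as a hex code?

#bf44a7 is rgb(191, 68, 167).
A 47% tone moves each channel 47% toward 128:
  R: 191 + 0.47×(128−191) = 191 − 29.61 = 161.39 → 161
  G: 68 + 28.2 = 96.2 → 96
  B: 167 + 0.47×(128−167) = 167 − 18.33 = 148.67 → 149
rgb(161, 96, 149) = #a16095.

#a16095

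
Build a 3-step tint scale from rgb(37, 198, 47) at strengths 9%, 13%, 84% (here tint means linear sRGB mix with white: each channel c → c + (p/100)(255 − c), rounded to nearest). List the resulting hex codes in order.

#39cb42, #41cd4a, #dcf6de

9%: (37 + 19.62 = 56.62→57, 198 + 5.13 = 203.13→203, 47 + 18.72 = 65.72→66) → #39cb42
13%: (37 + 28.34 = 65.34→65, 198 + 7.41 = 205.41→205, 47 + 27.04 = 74.04→74) → #41cd4a
84%: (37 + 183.12 = 220.12→220, 198 + 47.88 = 245.88→246, 47 + 174.72 = 221.72→222) → #dcf6de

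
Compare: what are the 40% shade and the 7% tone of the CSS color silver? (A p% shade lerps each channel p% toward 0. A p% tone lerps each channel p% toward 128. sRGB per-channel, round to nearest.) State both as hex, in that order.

#737373, #bcbcbc

CSS silver is rgb(192, 192, 192).
40% shade:
  R: 192 − 76.8 = 115.2 → 115
  G: 192 + 0.4×(0−192) = 192 − 76.8 = 115.2 → 115
  B: 192 − 76.8 = 115.2 → 115
  → #737373
7% tone:
  R: 192 − 4.48 = 187.52 → 188
  G: 192 + 0.07×(128−192) = 192 − 4.48 = 187.52 → 188
  B: 192 + 0.07×(128−192) = 192 − 4.48 = 187.52 → 188
  → #bcbcbc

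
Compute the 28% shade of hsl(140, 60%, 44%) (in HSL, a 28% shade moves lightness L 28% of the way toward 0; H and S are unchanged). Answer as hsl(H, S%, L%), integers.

L moves 28% from 44 toward 0: 44 − 12.32 = 31.68 → 32.
H and S are unchanged.

hsl(140, 60%, 32%)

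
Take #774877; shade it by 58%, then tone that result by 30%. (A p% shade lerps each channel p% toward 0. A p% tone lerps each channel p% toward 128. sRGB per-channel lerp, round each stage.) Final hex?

#774877 is rgb(119, 72, 119).
Lerp each channel 58% toward 0:
  R: 119 + 0.58×(0−119) = 119 − 69.02 = 49.98 → 50
  G: 72 − 41.76 = 30.24 → 30
  B: 119 − 69.02 = 49.98 → 50
After the shade: rgb(50, 30, 50) = #321e32.
Per channel, c → c + 0.3(128 − c):
  R: 50 + 23.4 = 73.4 → 73
  G: 30 + 0.3×(128−30) = 30 + 29.4 = 59.4 → 59
  B: 50 + 0.3×(128−50) = 50 + 23.4 = 73.4 → 73
rgb(73, 59, 73) = #493b49.

#493b49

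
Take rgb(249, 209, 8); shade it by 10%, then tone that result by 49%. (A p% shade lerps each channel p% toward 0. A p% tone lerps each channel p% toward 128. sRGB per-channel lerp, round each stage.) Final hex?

Per channel, c → c + 0.1(0 − c):
  R: 249 + 0.1×(0−249) = 249 − 24.9 = 224.1 → 224
  G: 209 + 0.1×(0−209) = 209 − 20.9 = 188.1 → 188
  B: 8 + 0.1×(0−8) = 8 − 0.8 = 7.2 → 7
After the shade: rgb(224, 188, 7) = #E0BC07.
Per channel, c → c + 0.49(128 − c):
  R: 224 + 0.49×(128−224) = 224 − 47.04 = 176.96 → 177
  G: 188 − 29.4 = 158.6 → 159
  B: 7 + 0.49×(128−7) = 7 + 59.29 = 66.29 → 66
rgb(177, 159, 66) = #B19F42.

#B19F42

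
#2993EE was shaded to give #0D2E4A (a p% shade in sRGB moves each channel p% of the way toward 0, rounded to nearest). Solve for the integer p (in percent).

#2993EE is rgb(41, 147, 238); #0D2E4A is rgb(13, 46, 74).
On the B channel (widest range): 74 ≈ 238 + (p/100)(0 − 238), so p ≈ 100×(74 − 238)/(0 − 238) = -16400/-238 = 68.91.
p = 69 reproduces all three channels after rounding.

69%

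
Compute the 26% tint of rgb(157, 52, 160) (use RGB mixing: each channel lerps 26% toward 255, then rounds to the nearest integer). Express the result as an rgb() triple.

Lerp each channel 26% toward 255:
  R: 157 + 0.26×(255−157) = 157 + 25.48 = 182.48 → 182
  G: 52 + 0.26×(255−52) = 52 + 52.78 = 104.78 → 105
  B: 160 + 24.7 = 184.7 → 185

rgb(182, 105, 185)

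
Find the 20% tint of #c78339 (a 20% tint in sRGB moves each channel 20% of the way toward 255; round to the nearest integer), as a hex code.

#c78339 is rgb(199, 131, 57).
Per channel, c → c + 0.2(255 − c):
  R: 199 + 0.2×(255−199) = 199 + 11.2 = 210.2 → 210
  G: 131 + 0.2×(255−131) = 131 + 24.8 = 155.8 → 156
  B: 57 + 0.2×(255−57) = 57 + 39.6 = 96.6 → 97
rgb(210, 156, 97) = #d29c61.

#d29c61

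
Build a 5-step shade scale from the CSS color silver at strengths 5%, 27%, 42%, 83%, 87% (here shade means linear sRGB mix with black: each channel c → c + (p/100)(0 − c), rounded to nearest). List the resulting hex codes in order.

#B6B6B6, #8C8C8C, #6F6F6F, #212121, #191919

CSS silver is rgb(192, 192, 192).
5%: (192 − 9.6 = 182.4→182, 192 − 9.6 = 182.4→182, 192 − 9.6 = 182.4→182) → #B6B6B6
27%: (192 − 51.84 = 140.16→140, 192 − 51.84 = 140.16→140, 192 − 51.84 = 140.16→140) → #8C8C8C
42%: (192 − 80.64 = 111.36→111, 192 − 80.64 = 111.36→111, 192 − 80.64 = 111.36→111) → #6F6F6F
83%: (192 − 159.36 = 32.64→33, 192 − 159.36 = 32.64→33, 192 − 159.36 = 32.64→33) → #212121
87%: (192 − 167.04 = 24.96→25, 192 − 167.04 = 24.96→25, 192 − 167.04 = 24.96→25) → #191919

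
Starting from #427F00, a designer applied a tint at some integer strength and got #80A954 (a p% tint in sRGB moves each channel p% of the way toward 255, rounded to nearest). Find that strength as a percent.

#427F00 is rgb(66, 127, 0); #80A954 is rgb(128, 169, 84).
On the B channel (widest range): 84 ≈ 0 + (p/100)(255 − 0), so p ≈ 100×(84 − 0)/(255 − 0) = 8400/255 = 32.94.
p = 33 reproduces all three channels after rounding.

33%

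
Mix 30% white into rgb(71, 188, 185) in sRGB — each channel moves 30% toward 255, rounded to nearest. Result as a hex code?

#7ed0ce

Lerp each channel 30% toward 255:
  R: 71 + 0.3×(255−71) = 71 + 55.2 = 126.2 → 126
  G: 188 + 0.3×(255−188) = 188 + 20.1 = 208.1 → 208
  B: 185 + 0.3×(255−185) = 185 + 21 = 206 → 206
rgb(126, 208, 206) = #7ed0ce.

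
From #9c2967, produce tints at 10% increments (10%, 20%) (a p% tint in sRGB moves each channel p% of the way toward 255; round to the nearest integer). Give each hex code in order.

#9c2967 is rgb(156, 41, 103).
10%: (156 + 9.9 = 165.9→166, 41 + 21.4 = 62.4→62, 103 + 15.2 = 118.2→118) → #a63e76
20%: (156 + 19.8 = 175.8→176, 41 + 42.8 = 83.8→84, 103 + 30.4 = 133.4→133) → #b05485

#a63e76, #b05485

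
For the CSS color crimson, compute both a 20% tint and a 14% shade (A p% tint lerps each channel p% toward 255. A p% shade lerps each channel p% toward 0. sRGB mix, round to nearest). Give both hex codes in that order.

CSS crimson is rgb(220, 20, 60).
20% tint:
  R: 220 + 7 = 227 → 227
  G: 20 + 0.2×(255−20) = 20 + 47 = 67 → 67
  B: 60 + 0.2×(255−60) = 60 + 39 = 99 → 99
  → #E34363
14% shade:
  R: 220 + 0.14×(0−220) = 220 − 30.8 = 189.2 → 189
  G: 20 − 2.8 = 17.2 → 17
  B: 60 + 0.14×(0−60) = 60 − 8.4 = 51.6 → 52
  → #BD1134

#E34363, #BD1134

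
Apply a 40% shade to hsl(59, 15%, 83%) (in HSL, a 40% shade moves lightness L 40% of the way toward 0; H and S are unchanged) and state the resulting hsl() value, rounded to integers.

L moves 40% from 83 toward 0: 83 − 33.2 = 49.8 → 50.
H and S are unchanged.

hsl(59, 15%, 50%)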